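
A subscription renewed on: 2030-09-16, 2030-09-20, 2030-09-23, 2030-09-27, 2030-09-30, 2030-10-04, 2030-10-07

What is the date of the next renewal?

2030-10-11

Gaps: 4, 3, 4, 3, 4, 3 days — not constant, but cyclic with period 2.
The events fall on every Monday and Friday.
The following Friday is 2030-10-11.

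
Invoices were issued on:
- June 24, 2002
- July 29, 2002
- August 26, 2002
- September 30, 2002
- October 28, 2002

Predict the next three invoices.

These are Mondays with 35, 28, 35, 28-day gaps.
Each is the final Monday of its month — July 29, 2002 is past the 28th, so '4th Monday' doesn't fit.
Last Monday of November 2002: November 25, 2002.
Last Monday of December 2002: December 30, 2002.
Last Monday of January 2003: January 27, 2003.

November 25, 2002; December 30, 2002; January 27, 2003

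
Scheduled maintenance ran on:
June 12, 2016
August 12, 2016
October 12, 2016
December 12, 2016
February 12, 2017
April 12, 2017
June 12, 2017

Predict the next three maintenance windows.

August 12, 2017; October 12, 2017; December 12, 2017

The day-of-month is always 12 (61, 61, 61, 62, 59, 61 days between events).
So this recurs on the 12th of every 2 months.
August 2017: August 12, 2017.
October 2017: October 12, 2017.
December 2017: December 12, 2017.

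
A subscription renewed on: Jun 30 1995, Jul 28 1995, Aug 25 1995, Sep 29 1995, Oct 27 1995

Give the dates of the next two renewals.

Nov 24 1995, Dec 29 1995

Every date is a Friday; gaps 28, 28, 35, 28 days.
Each is the last Friday of its month (at least one falls on the 29th or later, ruling out '4th Friday').
Last Friday of November 1995: Nov 24 1995.
December 1995 ends with Friday Dec 29 1995.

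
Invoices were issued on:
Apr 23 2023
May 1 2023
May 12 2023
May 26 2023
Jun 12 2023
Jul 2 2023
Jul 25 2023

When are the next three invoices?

The spacing grows by 3 each time: 8, 11, 14, 17, 20, 23 days.
Next gap: 26 days. Jul 25 2023 + 26 days = Aug 20 2023.
Next gap: 29 days. Aug 20 2023 + 29 days = Sep 18 2023.
Next gap: 32 days. Sep 18 2023 + 32 days = Oct 20 2023.

Aug 20 2023, Sep 18 2023, Oct 20 2023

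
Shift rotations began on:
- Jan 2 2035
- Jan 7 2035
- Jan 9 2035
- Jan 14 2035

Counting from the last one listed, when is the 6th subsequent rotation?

Feb 4 2035

The gap pattern 5, 2, 5 repeats every 2 events.
These are the Tuesdays and Sundays of each week.
Next Tuesday: Jan 16 2035.
Next Sunday: Jan 21 2035.
The following Tuesday is Jan 23 2035.
The following Sunday is Jan 28 2035.
Next Tuesday: Jan 30 2035.
The following Sunday is Feb 4 2035.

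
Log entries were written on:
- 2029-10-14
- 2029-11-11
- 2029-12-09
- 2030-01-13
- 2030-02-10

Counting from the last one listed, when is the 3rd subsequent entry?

2030-05-12

Gaps: 28, 28, 35, 28 days — a mix of 28 and 35. Every date is a Sunday.
Each is the 2nd Sunday of its month.
2nd Sunday of March 2030: 2030-03-10.
2nd Sunday of April 2030: 2030-04-14.
2nd Sunday of May 2030: 2030-05-12.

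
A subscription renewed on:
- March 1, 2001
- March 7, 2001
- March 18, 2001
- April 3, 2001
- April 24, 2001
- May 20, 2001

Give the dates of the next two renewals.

The spacing grows by 5 each time: 6, 11, 16, 21, 26 days.
Next gap: 31 days. May 20, 2001 + 31 days = June 20, 2001.
Next gap: 36 days. June 20, 2001 + 36 days = July 26, 2001.

June 20, 2001; July 26, 2001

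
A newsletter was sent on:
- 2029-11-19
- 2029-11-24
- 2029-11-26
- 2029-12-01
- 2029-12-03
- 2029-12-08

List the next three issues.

Gaps: 5, 2, 5, 2, 5 days — not constant, but cyclic with period 2.
The events fall on every Monday and Saturday.
Next Monday: 2029-12-10.
Next Saturday: 2029-12-15.
Next Monday: 2029-12-17.

2029-12-10, 2029-12-15, 2029-12-17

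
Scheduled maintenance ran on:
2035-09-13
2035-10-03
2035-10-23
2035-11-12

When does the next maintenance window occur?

The spacing is 20, 20, 20 days — always 20 days.
2035-11-12 + 20 days = 2035-12-02.

2035-12-02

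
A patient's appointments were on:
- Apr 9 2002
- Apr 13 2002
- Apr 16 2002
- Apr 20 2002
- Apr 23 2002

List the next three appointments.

The gap pattern 4, 3, 4, 3 repeats every 2 events.
These are the Tuesdays and Saturdays of each week.
Next Saturday: Apr 27 2002.
Next Tuesday: Apr 30 2002.
The following Saturday is May 4 2002.

Apr 27 2002, Apr 30 2002, May 4 2002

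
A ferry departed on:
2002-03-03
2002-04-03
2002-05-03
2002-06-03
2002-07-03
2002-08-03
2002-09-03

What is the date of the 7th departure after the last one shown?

Each date is the 3rd; the gaps (31, 30, 31, 30, 31, 31) track the month lengths.
The rule is the 3rd of each month.
Next: October 2002 → 2002-10-03.
November 2002: 2002-11-03.
Next: December 2002 → 2002-12-03.
January 2003: 2003-01-03.
February 2003: 2003-02-03.
March 2003: 2003-03-03.
Next: April 2003 → 2003-04-03.

2003-04-03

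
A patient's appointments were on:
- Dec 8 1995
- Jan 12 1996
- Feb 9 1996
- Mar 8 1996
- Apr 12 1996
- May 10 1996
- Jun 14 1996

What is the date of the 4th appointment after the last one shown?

Gaps: 35, 28, 28, 35, 28, 35 days — a mix of 28 and 35. Every date is a Friday.
Each is the 2nd Friday of its month.
July 1996 — 2nd Friday is Jul 12 1996.
August 1996 — 2nd Friday is Aug 9 1996.
2nd Friday of September 1996: Sep 13 1996.
2nd Friday of October 1996: Oct 11 1996.

Oct 11 1996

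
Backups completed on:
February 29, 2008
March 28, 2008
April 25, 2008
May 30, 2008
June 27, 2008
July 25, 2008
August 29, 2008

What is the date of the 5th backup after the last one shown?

January 30, 2009

Every date is a Friday; gaps 28, 28, 35, 28, 28, 35 days.
Each is the last Friday of its month (at least one falls on the 29th or later, ruling out '4th Friday').
Last Friday of September 2008: September 26, 2008.
October 2008 ends with Friday October 31, 2008.
November 2008 ends with Friday November 28, 2008.
December 2008 ends with Friday December 26, 2008.
January 2009 ends with Friday January 30, 2009.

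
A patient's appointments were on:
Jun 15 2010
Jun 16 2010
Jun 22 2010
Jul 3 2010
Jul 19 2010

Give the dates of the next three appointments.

Aug 9 2010, Sep 4 2010, Oct 5 2010

Gaps: 1, 6, 11, 16 days — each gap is 5 larger than the previous one.
Next gap: 21 days. Jul 19 2010 + 21 days = Aug 9 2010.
Next gap: 26 days. Aug 9 2010 + 26 days = Sep 4 2010.
Next gap: 31 days. Sep 4 2010 + 31 days = Oct 5 2010.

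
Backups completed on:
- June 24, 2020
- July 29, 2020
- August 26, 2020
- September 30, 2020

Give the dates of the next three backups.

All Wednesdays; the gaps (35, 28, 35) vary with month length.
This is the last Wednesday of each month.
Last Wednesday of October 2020: October 28, 2020.
November 2020 ends with Wednesday November 25, 2020.
December 2020 ends with Wednesday December 30, 2020.

October 28, 2020; November 25, 2020; December 30, 2020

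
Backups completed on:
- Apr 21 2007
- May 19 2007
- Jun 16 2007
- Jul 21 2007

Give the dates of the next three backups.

Aug 18 2007, Sep 15 2007, Oct 20 2007

All dates are Saturdays, 28, 28, 35 days apart.
Specifically, the 3rd Saturday of each month.
August 2007 — 3rd Saturday is Aug 18 2007.
3rd Saturday of September 2007: Sep 15 2007.
3rd Saturday of October 2007: Oct 20 2007.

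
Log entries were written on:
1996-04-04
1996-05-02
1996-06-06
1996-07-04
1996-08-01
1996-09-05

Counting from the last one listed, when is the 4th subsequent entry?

Gaps: 28, 35, 28, 28, 35 days — a mix of 28 and 35. Every date is a Thursday.
Each is the 1st Thursday of its month.
October 1996 — 1st Thursday is 1996-10-03.
1st Thursday of November 1996: 1996-11-07.
1st Thursday of December 1996: 1996-12-05.
January 1997 — 1st Thursday is 1997-01-02.

1997-01-02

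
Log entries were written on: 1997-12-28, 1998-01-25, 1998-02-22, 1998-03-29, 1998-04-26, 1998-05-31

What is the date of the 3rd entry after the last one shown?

Every date is a Sunday; gaps 28, 28, 35, 28, 35 days.
Each is the last Sunday of its month (at least one falls on the 29th or later, ruling out '4th Sunday').
June 1998 ends with Sunday 1998-06-28.
Last Sunday of July 1998: 1998-07-26.
August 1998 ends with Sunday 1998-08-30.

1998-08-30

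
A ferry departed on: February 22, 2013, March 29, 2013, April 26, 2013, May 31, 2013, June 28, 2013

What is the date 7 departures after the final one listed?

January 31, 2014

These are Fridays with 35, 28, 35, 28-day gaps.
Each is the final Friday of its month — March 29, 2013 is past the 28th, so '4th Friday' doesn't fit.
Last Friday of July 2013: July 26, 2013.
Last Friday of August 2013: August 30, 2013.
Last Friday of September 2013: September 27, 2013.
Last Friday of October 2013: October 25, 2013.
November 2013 ends with Friday November 29, 2013.
Last Friday of December 2013: December 27, 2013.
January 2014 ends with Friday January 31, 2014.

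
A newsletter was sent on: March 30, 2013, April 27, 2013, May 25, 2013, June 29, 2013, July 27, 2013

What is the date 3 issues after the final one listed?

All Saturdays; the gaps (28, 28, 35, 28) vary with month length.
This is the last Saturday of each month.
August 2013 ends with Saturday August 31, 2013.
September 2013 ends with Saturday September 28, 2013.
October 2013 ends with Saturday October 26, 2013.

October 26, 2013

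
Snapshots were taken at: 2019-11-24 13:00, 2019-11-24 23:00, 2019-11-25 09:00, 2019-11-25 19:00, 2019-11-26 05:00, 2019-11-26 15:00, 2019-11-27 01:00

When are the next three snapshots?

Gaps: 10, 10, 10, 10, 10, 10 hours — each event is 10 hours after the previous one.
2019-11-27 01:00 + 10 h = 2019-11-27 11:00.
2019-11-27 11:00 + 10 h = 2019-11-27 21:00.
2019-11-27 21:00 + 10 h = 2019-11-28 07:00.

2019-11-27 11:00, 2019-11-27 21:00, 2019-11-28 07:00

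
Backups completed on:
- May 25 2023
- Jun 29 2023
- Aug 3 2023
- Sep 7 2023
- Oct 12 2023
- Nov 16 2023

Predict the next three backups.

The spacing is 35, 35, 35, 35, 35 days — always 35 days.
Nov 16 2023 + 35 days = Dec 21 2023.
Dec 21 2023 + 35 days = Jan 25 2024.
Jan 25 2024 + 35 days = Feb 29 2024.

Dec 21 2023, Jan 25 2024, Feb 29 2024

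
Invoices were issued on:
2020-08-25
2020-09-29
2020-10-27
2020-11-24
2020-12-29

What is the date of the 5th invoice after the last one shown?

All Tuesdays; the gaps (35, 28, 28, 35) vary with month length.
This is the last Tuesday of each month.
Last Tuesday of January 2021: 2021-01-26.
Last Tuesday of February 2021: 2021-02-23.
March 2021 ends with Tuesday 2021-03-30.
April 2021 ends with Tuesday 2021-04-27.
Last Tuesday of May 2021: 2021-05-25.

2021-05-25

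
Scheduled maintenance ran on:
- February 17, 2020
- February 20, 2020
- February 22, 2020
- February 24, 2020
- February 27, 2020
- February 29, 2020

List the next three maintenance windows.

Gaps: 3, 2, 2, 3, 2 days — not constant, but cyclic with period 3.
The events fall on every Monday, Thursday and Saturday.
The following Monday is March 2, 2020.
Next Thursday: March 5, 2020.
The following Saturday is March 7, 2020.

March 2, 2020; March 5, 2020; March 7, 2020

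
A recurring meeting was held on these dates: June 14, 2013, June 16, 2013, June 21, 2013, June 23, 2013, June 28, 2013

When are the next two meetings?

June 30, 2013; July 5, 2013

Every event lands on a Friday or Sunday (gaps cycle 2, 5, 2, 5).
So the schedule is: every Friday and Sunday.
The following Sunday is June 30, 2013.
Next Friday: July 5, 2013.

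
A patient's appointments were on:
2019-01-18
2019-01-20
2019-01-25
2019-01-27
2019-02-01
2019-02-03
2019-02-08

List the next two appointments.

Every event lands on a Friday or Sunday (gaps cycle 2, 5, 2, 5, 2, 5).
So the schedule is: every Friday and Sunday.
The following Sunday is 2019-02-10.
Next Friday: 2019-02-15.

2019-02-10, 2019-02-15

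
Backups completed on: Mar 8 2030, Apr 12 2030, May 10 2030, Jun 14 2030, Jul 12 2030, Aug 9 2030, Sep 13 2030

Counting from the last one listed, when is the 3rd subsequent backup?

All dates are Fridays, 35, 28, 35, 28, 28, 35 days apart.
Specifically, the 2nd Friday of each month.
2nd Friday of October 2030: Oct 11 2030.
2nd Friday of November 2030: Nov 8 2030.
2nd Friday of December 2030: Dec 13 2030.

Dec 13 2030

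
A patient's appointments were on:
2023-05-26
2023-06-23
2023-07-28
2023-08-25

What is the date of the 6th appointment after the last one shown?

These are Fridays at 28- or 35-day spacing (28, 35, 28).
The pattern: 4th Friday of the month.
September 2023 — 4th Friday is 2023-09-22.
October 2023 — 4th Friday is 2023-10-27.
November 2023 — 4th Friday is 2023-11-24.
December 2023 — 4th Friday is 2023-12-22.
January 2024 — 4th Friday is 2024-01-26.
February 2024 — 4th Friday is 2024-02-23.

2024-02-23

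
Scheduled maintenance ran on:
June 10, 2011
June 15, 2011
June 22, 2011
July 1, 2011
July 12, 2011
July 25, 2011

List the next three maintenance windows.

Gaps: 5, 7, 9, 11, 13 days — each gap is 2 larger than the previous one.
Next gap: 15 days. July 25, 2011 + 15 days = August 9, 2011.
Next gap: 17 days. August 9, 2011 + 17 days = August 26, 2011.
Next gap: 19 days. August 26, 2011 + 19 days = September 14, 2011.

August 9, 2011; August 26, 2011; September 14, 2011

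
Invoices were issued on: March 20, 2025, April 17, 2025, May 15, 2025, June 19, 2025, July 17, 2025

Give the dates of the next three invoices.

August 21, 2025; September 18, 2025; October 16, 2025

These are Thursdays at 28- or 35-day spacing (28, 28, 35, 28).
The pattern: 3rd Thursday of the month.
August 2025 — 3rd Thursday is August 21, 2025.
September 2025 — 3rd Thursday is September 18, 2025.
October 2025 — 3rd Thursday is October 16, 2025.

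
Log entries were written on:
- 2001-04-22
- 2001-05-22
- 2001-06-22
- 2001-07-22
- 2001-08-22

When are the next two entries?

2001-09-22, 2001-10-22

Each date is the 22nd; the gaps (30, 31, 30, 31) track the month lengths.
The rule is the 22nd of each month.
September 2001: 2001-09-22.
Next: October 2001 → 2001-10-22.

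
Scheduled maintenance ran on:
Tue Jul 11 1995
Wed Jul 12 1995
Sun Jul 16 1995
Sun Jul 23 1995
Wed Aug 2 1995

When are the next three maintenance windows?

The spacing grows by 3 each time: 1, 4, 7, 10 days.
Next gap: 13 days. Wed Aug 2 1995 + 13 days = Tue Aug 15 1995.
Next gap: 16 days. Tue Aug 15 1995 + 16 days = Thu Aug 31 1995.
Next gap: 19 days. Thu Aug 31 1995 + 19 days = Tue Sep 19 1995.

Tue Aug 15 1995, Thu Aug 31 1995, Tue Sep 19 1995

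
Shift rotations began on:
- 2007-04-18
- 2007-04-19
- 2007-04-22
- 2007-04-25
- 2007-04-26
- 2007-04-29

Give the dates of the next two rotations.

Gaps: 1, 3, 3, 1, 3 days — not constant, but cyclic with period 3.
The events fall on every Wednesday, Thursday and Sunday.
Next Wednesday: 2007-05-02.
The following Thursday is 2007-05-03.

2007-05-02, 2007-05-03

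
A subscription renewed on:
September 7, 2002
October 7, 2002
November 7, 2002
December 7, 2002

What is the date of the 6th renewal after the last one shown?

June 7, 2003

The day-of-month is always 7 (30, 31, 30 days between events).
So this recurs on the 7th of each month.
January 2003: January 7, 2003.
Next: February 2003 → February 7, 2003.
Next: March 2003 → March 7, 2003.
April 2003: April 7, 2003.
Next: May 2003 → May 7, 2003.
Next: June 2003 → June 7, 2003.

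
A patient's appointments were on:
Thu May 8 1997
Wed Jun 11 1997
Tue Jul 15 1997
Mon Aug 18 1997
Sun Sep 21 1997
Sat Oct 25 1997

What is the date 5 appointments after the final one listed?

Mon Apr 13 1998

Every event comes 34 days after the last (34, 34, 34, 34, 34).
Sat Oct 25 1997 + 34 days = Fri Nov 28 1997.
Fri Nov 28 1997 + 34 days = Thu Jan 1 1998.
Thu Jan 1 1998 + 34 days = Wed Feb 4 1998.
Wed Feb 4 1998 + 34 days = Tue Mar 10 1998.
Tue Mar 10 1998 + 34 days = Mon Apr 13 1998.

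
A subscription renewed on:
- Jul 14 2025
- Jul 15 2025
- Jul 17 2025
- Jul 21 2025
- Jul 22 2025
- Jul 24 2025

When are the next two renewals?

The gap pattern 1, 2, 4, 1, 2 repeats every 3 events.
These are the Mondays, Tuesdays and Thursdays of each week.
The following Monday is Jul 28 2025.
The following Tuesday is Jul 29 2025.

Jul 28 2025, Jul 29 2025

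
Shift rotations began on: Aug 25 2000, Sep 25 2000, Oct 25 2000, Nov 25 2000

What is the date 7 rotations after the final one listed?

Each date is the 25th; the gaps (31, 30, 31) track the month lengths.
The rule is the 25th of each month.
December 2000: Dec 25 2000.
Next: January 2001 → Jan 25 2001.
February 2001: Feb 25 2001.
March 2001: Mar 25 2001.
April 2001: Apr 25 2001.
Next: May 2001 → May 25 2001.
Next: June 2001 → Jun 25 2001.

Jun 25 2001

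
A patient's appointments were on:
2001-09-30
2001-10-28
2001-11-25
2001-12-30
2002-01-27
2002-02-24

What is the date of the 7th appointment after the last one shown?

Every date is a Sunday; gaps 28, 28, 35, 28, 28 days.
Each is the last Sunday of its month (at least one falls on the 29th or later, ruling out '4th Sunday').
March 2002 ends with Sunday 2002-03-31.
April 2002 ends with Sunday 2002-04-28.
May 2002 ends with Sunday 2002-05-26.
Last Sunday of June 2002: 2002-06-30.
Last Sunday of July 2002: 2002-07-28.
Last Sunday of August 2002: 2002-08-25.
September 2002 ends with Sunday 2002-09-29.

2002-09-29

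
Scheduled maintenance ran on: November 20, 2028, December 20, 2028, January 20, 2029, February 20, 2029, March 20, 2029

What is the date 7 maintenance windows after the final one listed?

October 20, 2029

The day-of-month is always 20 (30, 31, 31, 28 days between events).
So this recurs on the 20th of each month.
Next: April 2029 → April 20, 2029.
Next: May 2029 → May 20, 2029.
Next: June 2029 → June 20, 2029.
July 2029: July 20, 2029.
August 2029: August 20, 2029.
Next: September 2029 → September 20, 2029.
Next: October 2029 → October 20, 2029.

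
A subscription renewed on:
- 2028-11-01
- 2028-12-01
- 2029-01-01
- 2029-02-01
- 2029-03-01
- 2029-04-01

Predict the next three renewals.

The day-of-month is always 1 (30, 31, 31, 28, 31 days between events).
So this recurs on the 1st of each month.
Next: May 2029 → 2029-05-01.
Next: June 2029 → 2029-06-01.
July 2029: 2029-07-01.

2029-05-01, 2029-06-01, 2029-07-01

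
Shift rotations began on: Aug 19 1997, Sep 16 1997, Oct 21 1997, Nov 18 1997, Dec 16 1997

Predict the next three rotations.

Gaps: 28, 35, 28, 28 days — a mix of 28 and 35. Every date is a Tuesday.
Each is the 3rd Tuesday of its month.
January 1998 — 3rd Tuesday is Jan 20 1998.
3rd Tuesday of February 1998: Feb 17 1998.
March 1998 — 3rd Tuesday is Mar 17 1998.

Jan 20 1998, Feb 17 1998, Mar 17 1998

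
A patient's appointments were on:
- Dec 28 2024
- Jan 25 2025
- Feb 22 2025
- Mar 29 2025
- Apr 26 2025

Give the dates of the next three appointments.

May 31 2025, Jun 28 2025, Jul 26 2025

All Saturdays; the gaps (28, 28, 35, 28) vary with month length.
This is the last Saturday of each month.
May 2025 ends with Saturday May 31 2025.
June 2025 ends with Saturday Jun 28 2025.
July 2025 ends with Saturday Jul 26 2025.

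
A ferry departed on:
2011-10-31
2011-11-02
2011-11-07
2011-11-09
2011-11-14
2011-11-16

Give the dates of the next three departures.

The gap pattern 2, 5, 2, 5, 2 repeats every 2 events.
These are the Mondays and Wednesdays of each week.
The following Monday is 2011-11-21.
The following Wednesday is 2011-11-23.
Next Monday: 2011-11-28.

2011-11-21, 2011-11-23, 2011-11-28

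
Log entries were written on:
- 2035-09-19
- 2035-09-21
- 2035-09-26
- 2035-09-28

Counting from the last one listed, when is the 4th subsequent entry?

2035-10-12

Every event lands on a Wednesday or Friday (gaps cycle 2, 5, 2).
So the schedule is: every Wednesday and Friday.
Next Wednesday: 2035-10-03.
Next Friday: 2035-10-05.
The following Wednesday is 2035-10-10.
Next Friday: 2035-10-12.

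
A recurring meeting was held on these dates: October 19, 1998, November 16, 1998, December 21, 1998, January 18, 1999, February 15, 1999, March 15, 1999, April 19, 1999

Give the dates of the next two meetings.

May 17, 1999; June 21, 1999

These are Mondays at 28- or 35-day spacing (28, 35, 28, 28, 28, 35).
The pattern: 3rd Monday of the month.
3rd Monday of May 1999: May 17, 1999.
3rd Monday of June 1999: June 21, 1999.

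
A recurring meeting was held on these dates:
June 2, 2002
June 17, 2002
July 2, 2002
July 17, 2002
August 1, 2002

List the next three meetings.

August 16, 2002; August 31, 2002; September 15, 2002

Every event comes 15 days after the last (15, 15, 15, 15).
August 1, 2002 + 15 days = August 16, 2002.
August 16, 2002 + 15 days = August 31, 2002.
August 31, 2002 + 15 days = September 15, 2002.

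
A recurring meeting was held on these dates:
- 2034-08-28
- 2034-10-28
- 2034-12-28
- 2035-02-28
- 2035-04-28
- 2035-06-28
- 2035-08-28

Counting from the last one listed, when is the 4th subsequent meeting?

2036-04-28

Gaps: 61, 61, 62, 59, 61, 61 days — not constant. Every event is on the 28th of the month.
Pattern: the 28th of every 2 months.
October 2035: 2035-10-28.
December 2035: 2035-12-28.
February 2036: 2036-02-28.
April 2036: 2036-04-28.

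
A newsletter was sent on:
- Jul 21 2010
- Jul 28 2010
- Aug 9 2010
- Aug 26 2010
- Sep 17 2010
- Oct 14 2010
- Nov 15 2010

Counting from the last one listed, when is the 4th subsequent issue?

May 12 2011

Gaps: 7, 12, 17, 22, 27, 32 days — each gap is 5 larger than the previous one.
Next gap: 37 days. Nov 15 2010 + 37 days = Dec 22 2010.
Next gap: 42 days. Dec 22 2010 + 42 days = Feb 2 2011.
Next gap: 47 days. Feb 2 2011 + 47 days = Mar 21 2011.
Next gap: 52 days. Mar 21 2011 + 52 days = May 12 2011.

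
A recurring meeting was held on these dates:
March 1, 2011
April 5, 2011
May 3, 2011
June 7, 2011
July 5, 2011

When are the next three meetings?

These are Tuesdays at 28- or 35-day spacing (35, 28, 35, 28).
The pattern: 1st Tuesday of the month.
August 2011 — 1st Tuesday is August 2, 2011.
September 2011 — 1st Tuesday is September 6, 2011.
October 2011 — 1st Tuesday is October 4, 2011.

August 2, 2011; September 6, 2011; October 4, 2011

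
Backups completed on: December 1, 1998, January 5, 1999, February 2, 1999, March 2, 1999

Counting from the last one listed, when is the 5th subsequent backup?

August 3, 1999

These are Tuesdays at 28- or 35-day spacing (35, 28, 28).
The pattern: 1st Tuesday of the month.
April 1999 — 1st Tuesday is April 6, 1999.
May 1999 — 1st Tuesday is May 4, 1999.
June 1999 — 1st Tuesday is June 1, 1999.
July 1999 — 1st Tuesday is July 6, 1999.
1st Tuesday of August 1999: August 3, 1999.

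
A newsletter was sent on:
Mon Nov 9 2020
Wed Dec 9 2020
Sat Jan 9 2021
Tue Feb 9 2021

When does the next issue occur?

Tue Mar 9 2021

Each date is the 9th; the gaps (30, 31, 31) track the month lengths.
The rule is the 9th of each month.
March 2021: Tue Mar 9 2021.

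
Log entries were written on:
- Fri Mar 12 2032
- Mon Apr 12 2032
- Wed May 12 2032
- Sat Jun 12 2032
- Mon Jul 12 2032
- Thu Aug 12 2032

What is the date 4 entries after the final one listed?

The day-of-month is always 12 (31, 30, 31, 30, 31 days between events).
So this recurs on the 12th of each month.
September 2032: Sun Sep 12 2032.
Next: October 2032 → Tue Oct 12 2032.
Next: November 2032 → Fri Nov 12 2032.
Next: December 2032 → Sun Dec 12 2032.

Sun Dec 12 2032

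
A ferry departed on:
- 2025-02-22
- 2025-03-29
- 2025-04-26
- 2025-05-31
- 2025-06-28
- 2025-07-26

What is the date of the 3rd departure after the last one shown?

All Saturdays; the gaps (35, 28, 35, 28, 28) vary with month length.
This is the last Saturday of each month.
Last Saturday of August 2025: 2025-08-30.
September 2025 ends with Saturday 2025-09-27.
Last Saturday of October 2025: 2025-10-25.

2025-10-25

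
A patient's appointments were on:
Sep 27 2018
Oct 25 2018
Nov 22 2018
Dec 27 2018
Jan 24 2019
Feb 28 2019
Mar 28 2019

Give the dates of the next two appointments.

All dates are Thursdays, 28, 28, 35, 28, 35, 28 days apart.
Specifically, the 4th Thursday of each month.
4th Thursday of April 2019: Apr 25 2019.
4th Thursday of May 2019: May 23 2019.

Apr 25 2019, May 23 2019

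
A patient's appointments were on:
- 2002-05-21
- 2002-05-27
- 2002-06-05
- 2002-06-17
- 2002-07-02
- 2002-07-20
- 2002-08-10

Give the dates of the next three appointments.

Intervals are 6, 9, 12, 15, 18, 21 days — an arithmetic progression with common difference 3.
Next gap: 24 days. 2002-08-10 + 24 days = 2002-09-03.
Next gap: 27 days. 2002-09-03 + 27 days = 2002-09-30.
Next gap: 30 days. 2002-09-30 + 30 days = 2002-10-30.

2002-09-03, 2002-09-30, 2002-10-30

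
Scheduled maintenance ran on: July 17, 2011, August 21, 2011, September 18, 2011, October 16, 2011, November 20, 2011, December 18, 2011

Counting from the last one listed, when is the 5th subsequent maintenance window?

All dates are Sundays, 35, 28, 28, 35, 28 days apart.
Specifically, the 3rd Sunday of each month.
3rd Sunday of January 2012: January 15, 2012.
3rd Sunday of February 2012: February 19, 2012.
3rd Sunday of March 2012: March 18, 2012.
3rd Sunday of April 2012: April 15, 2012.
3rd Sunday of May 2012: May 20, 2012.

May 20, 2012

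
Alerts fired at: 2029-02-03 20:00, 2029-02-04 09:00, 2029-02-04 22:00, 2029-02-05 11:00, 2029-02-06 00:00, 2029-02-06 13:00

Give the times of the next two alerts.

The interval is a steady 13 hours (13, 13, 13, 13, 13).
2029-02-06 13:00 + 13 h = 2029-02-07 02:00.
2029-02-07 02:00 + 13 h = 2029-02-07 15:00.

2029-02-07 02:00, 2029-02-07 15:00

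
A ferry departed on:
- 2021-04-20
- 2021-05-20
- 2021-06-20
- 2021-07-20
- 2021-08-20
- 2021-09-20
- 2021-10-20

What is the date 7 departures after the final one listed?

Gaps: 30, 31, 30, 31, 31, 30 days — not constant. Every event is on the 20th of the month.
Pattern: the 20th of each month.
November 2021: 2021-11-20.
December 2021: 2021-12-20.
Next: January 2022 → 2022-01-20.
February 2022: 2022-02-20.
March 2022: 2022-03-20.
April 2022: 2022-04-20.
May 2022: 2022-05-20.

2022-05-20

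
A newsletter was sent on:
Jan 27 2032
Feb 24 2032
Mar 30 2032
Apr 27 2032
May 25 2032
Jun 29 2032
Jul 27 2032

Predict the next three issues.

Aug 31 2032, Sep 28 2032, Oct 26 2032

Every date is a Tuesday; gaps 28, 35, 28, 28, 35, 28 days.
Each is the last Tuesday of its month (at least one falls on the 29th or later, ruling out '4th Tuesday').
August 2032 ends with Tuesday Aug 31 2032.
September 2032 ends with Tuesday Sep 28 2032.
Last Tuesday of October 2032: Oct 26 2032.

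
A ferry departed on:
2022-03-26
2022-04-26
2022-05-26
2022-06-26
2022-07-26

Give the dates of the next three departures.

Each date is the 26th; the gaps (31, 30, 31, 30) track the month lengths.
The rule is the 26th of each month.
Next: August 2022 → 2022-08-26.
September 2022: 2022-09-26.
October 2022: 2022-10-26.

2022-08-26, 2022-09-26, 2022-10-26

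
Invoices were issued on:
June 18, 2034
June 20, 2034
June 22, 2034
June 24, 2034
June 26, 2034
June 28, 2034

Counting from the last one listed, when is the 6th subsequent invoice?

The spacing is 2, 2, 2, 2, 2 days — always 2 days.
June 28, 2034 + 2 days = June 30, 2034.
June 30, 2034 + 2 days = July 2, 2034.
July 2, 2034 + 2 days = July 4, 2034.
July 4, 2034 + 2 days = July 6, 2034.
July 6, 2034 + 2 days = July 8, 2034.
July 8, 2034 + 2 days = July 10, 2034.

July 10, 2034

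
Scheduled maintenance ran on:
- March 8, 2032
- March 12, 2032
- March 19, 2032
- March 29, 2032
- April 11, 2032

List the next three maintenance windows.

Intervals are 4, 7, 10, 13 days — an arithmetic progression with common difference 3.
Next gap: 16 days. April 11, 2032 + 16 days = April 27, 2032.
Next gap: 19 days. April 27, 2032 + 19 days = May 16, 2032.
Next gap: 22 days. May 16, 2032 + 22 days = June 7, 2032.

April 27, 2032; May 16, 2032; June 7, 2032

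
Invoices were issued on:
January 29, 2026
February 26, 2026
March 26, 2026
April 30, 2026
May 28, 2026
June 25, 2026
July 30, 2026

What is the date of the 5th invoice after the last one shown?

These are Thursdays with 28, 28, 35, 28, 28, 35-day gaps.
Each is the final Thursday of its month — January 29, 2026 is past the 28th, so '4th Thursday' doesn't fit.
August 2026 ends with Thursday August 27, 2026.
Last Thursday of September 2026: September 24, 2026.
October 2026 ends with Thursday October 29, 2026.
November 2026 ends with Thursday November 26, 2026.
Last Thursday of December 2026: December 31, 2026.

December 31, 2026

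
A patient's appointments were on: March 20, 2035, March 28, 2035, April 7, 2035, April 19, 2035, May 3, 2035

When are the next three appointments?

May 19, 2035; June 6, 2035; June 26, 2035

Gaps: 8, 10, 12, 14 days — each gap is 2 larger than the previous one.
Next gap: 16 days. May 3, 2035 + 16 days = May 19, 2035.
Next gap: 18 days. May 19, 2035 + 18 days = June 6, 2035.
Next gap: 20 days. June 6, 2035 + 20 days = June 26, 2035.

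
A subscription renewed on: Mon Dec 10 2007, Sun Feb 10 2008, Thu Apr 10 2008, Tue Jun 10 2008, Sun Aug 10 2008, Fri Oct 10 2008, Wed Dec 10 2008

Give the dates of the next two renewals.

The day-of-month is always 10 (62, 60, 61, 61, 61, 61 days between events).
So this recurs on the 10th of every 2 months.
February 2009: Tue Feb 10 2009.
April 2009: Fri Apr 10 2009.

Tue Feb 10 2009, Fri Apr 10 2009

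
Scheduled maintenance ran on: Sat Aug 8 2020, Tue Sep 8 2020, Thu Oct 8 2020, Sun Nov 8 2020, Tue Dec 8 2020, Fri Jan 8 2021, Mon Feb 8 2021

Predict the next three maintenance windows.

The day-of-month is always 8 (31, 30, 31, 30, 31, 31 days between events).
So this recurs on the 8th of each month.
March 2021: Mon Mar 8 2021.
Next: April 2021 → Thu Apr 8 2021.
Next: May 2021 → Sat May 8 2021.

Mon Mar 8 2021, Thu Apr 8 2021, Sat May 8 2021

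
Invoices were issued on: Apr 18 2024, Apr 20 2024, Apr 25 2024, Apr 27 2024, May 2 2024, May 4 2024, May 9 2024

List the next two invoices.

May 11 2024, May 16 2024

Every event lands on a Thursday or Saturday (gaps cycle 2, 5, 2, 5, 2, 5).
So the schedule is: every Thursday and Saturday.
Next Saturday: May 11 2024.
Next Thursday: May 16 2024.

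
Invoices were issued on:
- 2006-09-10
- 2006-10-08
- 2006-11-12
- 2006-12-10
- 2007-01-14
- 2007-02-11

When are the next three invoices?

All dates are Sundays, 28, 35, 28, 35, 28 days apart.
Specifically, the 2nd Sunday of each month.
2nd Sunday of March 2007: 2007-03-11.
2nd Sunday of April 2007: 2007-04-08.
May 2007 — 2nd Sunday is 2007-05-13.

2007-03-11, 2007-04-08, 2007-05-13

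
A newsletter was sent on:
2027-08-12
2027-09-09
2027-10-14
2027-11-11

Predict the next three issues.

All dates are Thursdays, 28, 35, 28 days apart.
Specifically, the 2nd Thursday of each month.
December 2027 — 2nd Thursday is 2027-12-09.
2nd Thursday of January 2028: 2028-01-13.
2nd Thursday of February 2028: 2028-02-10.

2027-12-09, 2028-01-13, 2028-02-10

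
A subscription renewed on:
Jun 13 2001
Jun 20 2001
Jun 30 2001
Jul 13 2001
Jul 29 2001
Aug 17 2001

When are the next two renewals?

Sep 8 2001, Oct 3 2001

Gaps: 7, 10, 13, 16, 19 days — each gap is 3 larger than the previous one.
Next gap: 22 days. Aug 17 2001 + 22 days = Sep 8 2001.
Next gap: 25 days. Sep 8 2001 + 25 days = Oct 3 2001.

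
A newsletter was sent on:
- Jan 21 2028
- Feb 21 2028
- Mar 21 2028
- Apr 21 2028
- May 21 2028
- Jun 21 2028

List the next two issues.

Jul 21 2028, Aug 21 2028

Gaps: 31, 29, 31, 30, 31 days — not constant. Every event is on the 21st of the month.
Pattern: the 21st of each month.
July 2028: Jul 21 2028.
Next: August 2028 → Aug 21 2028.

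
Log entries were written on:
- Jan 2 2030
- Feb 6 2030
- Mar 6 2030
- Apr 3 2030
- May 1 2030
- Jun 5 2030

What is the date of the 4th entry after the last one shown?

Oct 2 2030

Gaps: 35, 28, 28, 28, 35 days — a mix of 28 and 35. Every date is a Wednesday.
Each is the 1st Wednesday of its month.
July 2030 — 1st Wednesday is Jul 3 2030.
1st Wednesday of August 2030: Aug 7 2030.
September 2030 — 1st Wednesday is Sep 4 2030.
1st Wednesday of October 2030: Oct 2 2030.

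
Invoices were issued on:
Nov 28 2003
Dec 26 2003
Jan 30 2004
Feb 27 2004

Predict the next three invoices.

Mar 26 2004, Apr 30 2004, May 28 2004

Every date is a Friday; gaps 28, 35, 28 days.
Each is the last Friday of its month (at least one falls on the 29th or later, ruling out '4th Friday').
March 2004 ends with Friday Mar 26 2004.
Last Friday of April 2004: Apr 30 2004.
May 2004 ends with Friday May 28 2004.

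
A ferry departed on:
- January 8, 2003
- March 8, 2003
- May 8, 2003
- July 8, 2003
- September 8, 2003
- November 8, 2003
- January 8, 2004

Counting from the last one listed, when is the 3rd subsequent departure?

The day-of-month is always 8 (59, 61, 61, 62, 61, 61 days between events).
So this recurs on the 8th of every 2 months.
March 2004: March 8, 2004.
May 2004: May 8, 2004.
Next: July 2004 → July 8, 2004.

July 8, 2004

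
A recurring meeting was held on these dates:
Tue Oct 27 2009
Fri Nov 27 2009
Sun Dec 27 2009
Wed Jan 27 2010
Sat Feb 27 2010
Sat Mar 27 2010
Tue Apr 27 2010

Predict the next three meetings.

Thu May 27 2010, Sun Jun 27 2010, Tue Jul 27 2010

The day-of-month is always 27 (31, 30, 31, 31, 28, 31 days between events).
So this recurs on the 27th of each month.
Next: May 2010 → Thu May 27 2010.
Next: June 2010 → Sun Jun 27 2010.
July 2010: Tue Jul 27 2010.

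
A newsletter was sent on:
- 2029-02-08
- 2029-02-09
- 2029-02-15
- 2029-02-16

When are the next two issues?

The gap pattern 1, 6, 1 repeats every 2 events.
These are the Thursdays and Fridays of each week.
The following Thursday is 2029-02-22.
Next Friday: 2029-02-23.

2029-02-22, 2029-02-23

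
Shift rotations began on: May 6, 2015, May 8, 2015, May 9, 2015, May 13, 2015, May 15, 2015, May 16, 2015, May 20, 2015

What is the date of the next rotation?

The gap pattern 2, 1, 4, 2, 1, 4 repeats every 3 events.
These are the Wednesdays, Fridays and Saturdays of each week.
Next Friday: May 22, 2015.

May 22, 2015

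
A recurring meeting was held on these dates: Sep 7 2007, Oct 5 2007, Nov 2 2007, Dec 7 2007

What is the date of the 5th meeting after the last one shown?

These are Fridays at 28- or 35-day spacing (28, 28, 35).
The pattern: 1st Friday of the month.
January 2008 — 1st Friday is Jan 4 2008.
February 2008 — 1st Friday is Feb 1 2008.
March 2008 — 1st Friday is Mar 7 2008.
April 2008 — 1st Friday is Apr 4 2008.
May 2008 — 1st Friday is May 2 2008.

May 2 2008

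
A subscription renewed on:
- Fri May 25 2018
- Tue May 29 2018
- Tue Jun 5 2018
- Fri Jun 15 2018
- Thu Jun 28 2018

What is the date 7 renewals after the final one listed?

Thu Dec 20 2018

Gaps: 4, 7, 10, 13 days — each gap is 3 larger than the previous one.
Next gap: 16 days. Thu Jun 28 2018 + 16 days = Sat Jul 14 2018.
Next gap: 19 days. Sat Jul 14 2018 + 19 days = Thu Aug 2 2018.
Next gap: 22 days. Thu Aug 2 2018 + 22 days = Fri Aug 24 2018.
Next gap: 25 days. Fri Aug 24 2018 + 25 days = Tue Sep 18 2018.
Next gap: 28 days. Tue Sep 18 2018 + 28 days = Tue Oct 16 2018.
Next gap: 31 days. Tue Oct 16 2018 + 31 days = Fri Nov 16 2018.
Next gap: 34 days. Fri Nov 16 2018 + 34 days = Thu Dec 20 2018.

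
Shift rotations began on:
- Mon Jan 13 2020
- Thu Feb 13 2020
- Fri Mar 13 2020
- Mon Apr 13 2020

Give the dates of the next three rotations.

Wed May 13 2020, Sat Jun 13 2020, Mon Jul 13 2020

Gaps: 31, 29, 31 days — not constant. Every event is on the 13th of the month.
Pattern: the 13th of each month.
May 2020: Wed May 13 2020.
Next: June 2020 → Sat Jun 13 2020.
Next: July 2020 → Mon Jul 13 2020.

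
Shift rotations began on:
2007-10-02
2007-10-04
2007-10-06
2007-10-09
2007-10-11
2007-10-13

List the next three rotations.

Every event lands on a Tuesday or Thursday or Saturday (gaps cycle 2, 2, 3, 2, 2).
So the schedule is: every Tuesday, Thursday and Saturday.
Next Tuesday: 2007-10-16.
The following Thursday is 2007-10-18.
Next Saturday: 2007-10-20.

2007-10-16, 2007-10-18, 2007-10-20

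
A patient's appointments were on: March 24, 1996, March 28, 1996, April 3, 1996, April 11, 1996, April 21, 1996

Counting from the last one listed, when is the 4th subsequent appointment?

The spacing grows by 2 each time: 4, 6, 8, 10 days.
Next gap: 12 days. April 21, 1996 + 12 days = May 3, 1996.
Next gap: 14 days. May 3, 1996 + 14 days = May 17, 1996.
Next gap: 16 days. May 17, 1996 + 16 days = June 2, 1996.
Next gap: 18 days. June 2, 1996 + 18 days = June 20, 1996.

June 20, 1996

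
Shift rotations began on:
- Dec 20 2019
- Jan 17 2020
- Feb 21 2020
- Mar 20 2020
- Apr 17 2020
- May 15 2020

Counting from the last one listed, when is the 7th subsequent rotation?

These are Fridays at 28- or 35-day spacing (28, 35, 28, 28, 28).
The pattern: 3rd Friday of the month.
3rd Friday of June 2020: Jun 19 2020.
July 2020 — 3rd Friday is Jul 17 2020.
August 2020 — 3rd Friday is Aug 21 2020.
3rd Friday of September 2020: Sep 18 2020.
October 2020 — 3rd Friday is Oct 16 2020.
November 2020 — 3rd Friday is Nov 20 2020.
3rd Friday of December 2020: Dec 18 2020.

Dec 18 2020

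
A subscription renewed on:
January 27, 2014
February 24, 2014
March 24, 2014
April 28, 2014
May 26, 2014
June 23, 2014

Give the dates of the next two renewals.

July 28, 2014; August 25, 2014

Gaps: 28, 28, 35, 28, 28 days — a mix of 28 and 35. Every date is a Monday.
Each is the 4th Monday of its month.
July 2014 — 4th Monday is July 28, 2014.
August 2014 — 4th Monday is August 25, 2014.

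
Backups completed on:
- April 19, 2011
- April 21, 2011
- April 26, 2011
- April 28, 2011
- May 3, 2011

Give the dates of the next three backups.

May 5, 2011; May 10, 2011; May 12, 2011

Gaps: 2, 5, 2, 5 days — not constant, but cyclic with period 2.
The events fall on every Tuesday and Thursday.
Next Thursday: May 5, 2011.
Next Tuesday: May 10, 2011.
Next Thursday: May 12, 2011.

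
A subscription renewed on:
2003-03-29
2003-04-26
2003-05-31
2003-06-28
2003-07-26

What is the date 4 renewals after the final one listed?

2003-11-29

All Saturdays; the gaps (28, 35, 28, 28) vary with month length.
This is the last Saturday of each month.
Last Saturday of August 2003: 2003-08-30.
September 2003 ends with Saturday 2003-09-27.
October 2003 ends with Saturday 2003-10-25.
November 2003 ends with Saturday 2003-11-29.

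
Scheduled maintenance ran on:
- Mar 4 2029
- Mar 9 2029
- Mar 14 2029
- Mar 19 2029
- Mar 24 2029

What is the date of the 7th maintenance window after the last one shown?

Gaps between consecutive events: 5, 5, 5, 5 days — a constant 5-day interval.
Mar 24 2029 + 5 days = Mar 29 2029.
Mar 29 2029 + 5 days = Apr 3 2029.
Apr 3 2029 + 5 days = Apr 8 2029.
Apr 8 2029 + 5 days = Apr 13 2029.
Apr 13 2029 + 5 days = Apr 18 2029.
Apr 18 2029 + 5 days = Apr 23 2029.
Apr 23 2029 + 5 days = Apr 28 2029.

Apr 28 2029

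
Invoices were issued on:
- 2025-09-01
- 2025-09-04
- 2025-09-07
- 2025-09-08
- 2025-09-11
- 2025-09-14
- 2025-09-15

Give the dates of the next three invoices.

2025-09-18, 2025-09-21, 2025-09-22

Gaps: 3, 3, 1, 3, 3, 1 days — not constant, but cyclic with period 3.
The events fall on every Monday, Thursday and Sunday.
Next Thursday: 2025-09-18.
The following Sunday is 2025-09-21.
Next Monday: 2025-09-22.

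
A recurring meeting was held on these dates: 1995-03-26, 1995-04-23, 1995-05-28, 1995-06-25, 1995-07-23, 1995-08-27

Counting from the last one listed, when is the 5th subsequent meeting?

These are Sundays at 28- or 35-day spacing (28, 35, 28, 28, 35).
The pattern: 4th Sunday of the month.
4th Sunday of September 1995: 1995-09-24.
October 1995 — 4th Sunday is 1995-10-22.
November 1995 — 4th Sunday is 1995-11-26.
December 1995 — 4th Sunday is 1995-12-24.
4th Sunday of January 1996: 1996-01-28.

1996-01-28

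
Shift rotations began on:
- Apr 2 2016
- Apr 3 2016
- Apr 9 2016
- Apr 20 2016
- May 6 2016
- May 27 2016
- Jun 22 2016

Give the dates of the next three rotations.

Intervals are 1, 6, 11, 16, 21, 26 days — an arithmetic progression with common difference 5.
Next gap: 31 days. Jun 22 2016 + 31 days = Jul 23 2016.
Next gap: 36 days. Jul 23 2016 + 36 days = Aug 28 2016.
Next gap: 41 days. Aug 28 2016 + 41 days = Oct 8 2016.

Jul 23 2016, Aug 28 2016, Oct 8 2016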